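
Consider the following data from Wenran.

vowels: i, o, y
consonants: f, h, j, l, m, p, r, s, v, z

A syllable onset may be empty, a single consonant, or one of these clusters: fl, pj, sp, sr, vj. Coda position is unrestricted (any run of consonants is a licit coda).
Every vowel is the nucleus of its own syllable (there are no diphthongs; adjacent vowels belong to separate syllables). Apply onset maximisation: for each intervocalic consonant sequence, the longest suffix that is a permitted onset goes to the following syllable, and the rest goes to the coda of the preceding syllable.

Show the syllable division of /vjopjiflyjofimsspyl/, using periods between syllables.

Nuclei (vowels): o, i, y, o, i, y → 6 syllables.
Between /o/ (V1) and /i/ (V2): /pj/ — entire cluster is a permitted onset → onset /pj/, coda ∅.
Between /i/ (V2) and /y/ (V3): /fl/ — entire cluster is a permitted onset → onset /fl/, coda ∅.
Between /y/ (V3) and /o/ (V4): just /j/ — single C goes to the following onset.
Between /o/ (V4) and /i/ (V5): just /f/ — single C goes to the following onset.
Between /i/ (V5) and /y/ (V6): /mssp/; trying suffixes from longest down, /sp/ is the first permitted one, so coda /ms/ | onset /sp/.

vjo.pji.fly.jo.fims.spyl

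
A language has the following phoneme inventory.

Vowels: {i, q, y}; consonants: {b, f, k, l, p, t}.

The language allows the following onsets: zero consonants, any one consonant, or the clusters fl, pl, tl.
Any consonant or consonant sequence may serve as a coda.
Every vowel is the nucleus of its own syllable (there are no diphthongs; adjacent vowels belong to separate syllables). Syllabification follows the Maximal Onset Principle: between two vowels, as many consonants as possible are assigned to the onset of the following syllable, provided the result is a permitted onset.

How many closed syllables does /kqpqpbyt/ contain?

Vowels present: q, q, y; each is a nucleus, giving 3 syllables.
σ1/σ2 boundary: /p/ is a single consonant, so it becomes the next onset.
σ2/σ3 boundary: /pb/ — longest licit onset from the right is /b/, leaving /p/ as coda.
Result: kq.pqp.byt.
Classifying each syllable: /kq/ (open), /pqp/ (closed), /byt/ (closed).
Closed syllables: 2.

2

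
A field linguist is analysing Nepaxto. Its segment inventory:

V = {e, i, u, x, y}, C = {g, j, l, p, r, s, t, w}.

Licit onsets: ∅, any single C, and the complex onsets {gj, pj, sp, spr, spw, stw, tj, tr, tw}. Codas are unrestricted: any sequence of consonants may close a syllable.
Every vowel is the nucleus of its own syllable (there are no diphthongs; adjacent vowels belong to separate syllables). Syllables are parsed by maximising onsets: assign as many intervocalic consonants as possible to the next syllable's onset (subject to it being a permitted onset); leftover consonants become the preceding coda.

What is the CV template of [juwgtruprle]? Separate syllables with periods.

CVCC.CCVCC.CV

Nuclei (vowels): u, u, e → 3 syllables.
σ1/σ2 boundary: cluster /wgtr/ — the longest permitted-onset suffix is /tr/; onset = /tr/, preceding coda = /wg/.
σ2/σ3 boundary: cluster /prl/ — the longest permitted-onset suffix is /l/; onset = /l/, preceding coda = /pr/.
So the parse is juwg.trupr.le.
Mapping each syllable to C/V: /juwg/ → CVCC, /trupr/ → CCVCC, /le/ → CV.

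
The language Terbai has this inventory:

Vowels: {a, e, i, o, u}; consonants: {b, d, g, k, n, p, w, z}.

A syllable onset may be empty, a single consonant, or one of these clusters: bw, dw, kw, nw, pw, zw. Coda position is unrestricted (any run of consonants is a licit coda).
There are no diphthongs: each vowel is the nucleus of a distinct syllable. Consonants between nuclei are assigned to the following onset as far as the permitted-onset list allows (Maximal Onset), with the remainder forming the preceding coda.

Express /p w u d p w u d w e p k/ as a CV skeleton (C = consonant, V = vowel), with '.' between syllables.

CCVC.CCV.CCVCC

Nuclei (vowels): u, u, e → 3 syllables.
Between /u/ (V1) and /u/ (V2): /dpw/ splits as /d/ + /pw/ (/pw/ is the longest suffix that is a licit onset).
Between /u/ (V2) and /e/ (V3): cluster /dw/ — /dw/ is itself a permitted onset, so the whole cluster goes right; preceding coda = ∅.
So the parse is pwud.pwu.dwepk.
Mapping each syllable to C/V: /pwud/ → CCVC, /pwu/ → CCV, /dwepk/ → CCVCC.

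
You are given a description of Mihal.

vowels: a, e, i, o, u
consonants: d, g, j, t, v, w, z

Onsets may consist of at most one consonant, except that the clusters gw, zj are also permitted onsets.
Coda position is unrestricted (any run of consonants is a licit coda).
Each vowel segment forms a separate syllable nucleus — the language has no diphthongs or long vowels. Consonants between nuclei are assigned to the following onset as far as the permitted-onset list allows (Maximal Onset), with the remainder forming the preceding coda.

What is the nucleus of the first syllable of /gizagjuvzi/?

The vowels are i, a, u, i — 4 nuclei, so 4 syllables.
The first nucleus (vowel 1 from the left) is /i/.

i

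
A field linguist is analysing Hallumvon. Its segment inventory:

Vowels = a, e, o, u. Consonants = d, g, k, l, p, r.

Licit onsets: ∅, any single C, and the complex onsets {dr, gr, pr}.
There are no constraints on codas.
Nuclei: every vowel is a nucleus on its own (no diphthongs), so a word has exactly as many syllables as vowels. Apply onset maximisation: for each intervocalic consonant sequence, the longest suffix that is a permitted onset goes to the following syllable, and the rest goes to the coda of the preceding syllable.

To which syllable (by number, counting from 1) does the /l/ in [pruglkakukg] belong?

Vowels present: u, a, u; each is a nucleus, giving 3 syllables.
/u…a/ gap (V1→V2): /glk/; trying suffixes from longest down, /k/ is the first permitted one, so coda /gl/ | onset /k/.
/a…u/ gap (V2→V3): just /k/ — single C goes to the following onset.
Syllabification: prugl.ka.kukg.
The /l/ is in the coda of syllable 1 (/prugl/).

1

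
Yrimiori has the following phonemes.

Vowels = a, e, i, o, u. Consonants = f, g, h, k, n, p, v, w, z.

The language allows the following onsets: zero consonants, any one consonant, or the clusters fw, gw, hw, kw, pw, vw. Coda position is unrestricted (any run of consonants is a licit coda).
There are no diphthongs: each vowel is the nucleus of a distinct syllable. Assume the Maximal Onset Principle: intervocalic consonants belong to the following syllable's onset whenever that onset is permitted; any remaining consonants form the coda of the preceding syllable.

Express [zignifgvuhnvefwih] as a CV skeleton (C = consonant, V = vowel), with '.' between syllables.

The vowels are i, i, u, e, i — 5 nuclei, so 5 syllables.
σ1/σ2 boundary: /gn/ splits as /g/ + /n/ (/n/ is the longest suffix that is a licit onset).
σ2/σ3 boundary: cluster /fgv/ — the longest permitted-onset suffix is /v/; onset = /v/, preceding coda = /fg/.
σ3/σ4 boundary: /hnv/ splits as /hn/ + /v/ (/v/ is the longest suffix that is a licit onset).
σ4/σ5 boundary: /fw/ — entire cluster is a permitted onset → onset /fw/, coda ∅.
So the parse is zig.nifg.vuhn.ve.fwih.
Mapping each syllable to C/V: /zig/ → CVC, /nifg/ → CVCC, /vuhn/ → CVCC, /ve/ → CV, /fwih/ → CCVC.

CVC.CVCC.CVCC.CV.CCVC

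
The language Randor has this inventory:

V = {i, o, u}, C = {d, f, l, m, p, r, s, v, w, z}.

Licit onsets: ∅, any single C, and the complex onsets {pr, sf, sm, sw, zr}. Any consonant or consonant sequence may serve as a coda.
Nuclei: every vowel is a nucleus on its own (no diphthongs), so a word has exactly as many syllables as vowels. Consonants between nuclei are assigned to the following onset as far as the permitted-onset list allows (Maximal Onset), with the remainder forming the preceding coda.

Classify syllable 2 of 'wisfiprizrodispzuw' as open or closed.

open

Vowels present: i, i, i, o, i, u; each is a nucleus, giving 6 syllables.
V1 /i/ – V2 /i/: cluster /sf/ — /sf/ is itself a permitted onset, so the whole cluster goes right; preceding coda = ∅.
V2 /i/ – V3 /i/: cluster /pr/ — /pr/ is itself a permitted onset, so the whole cluster goes right; preceding coda = ∅.
V3 /i/ – V4 /o/: /zr/ is a licit onset in full, so it all attaches to the next syllable.
V4 /o/ – V5 /i/: /d/ → onset of the next syllable (single consonants are always licit onsets).
V5 /i/ – V6 /u/: /spz/ splits as /sp/ + /z/ (/z/ is the longest suffix that is a licit onset).
So the parse is wi.sfi.pri.zro.disp.zuw.
Syllable 2 is /sfi/; it ends in its nucleus with no coda, so it is open.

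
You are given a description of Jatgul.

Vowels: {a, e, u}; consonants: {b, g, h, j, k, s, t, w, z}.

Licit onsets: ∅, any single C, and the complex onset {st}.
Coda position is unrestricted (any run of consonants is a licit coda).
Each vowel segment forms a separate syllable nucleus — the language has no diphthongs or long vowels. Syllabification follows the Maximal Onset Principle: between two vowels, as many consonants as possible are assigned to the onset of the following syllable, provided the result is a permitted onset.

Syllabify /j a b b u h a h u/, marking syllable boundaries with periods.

Vowels present: a, u, a, u; each is a nucleus, giving 4 syllables.
σ1/σ2 boundary: /bb/ splits as /b/ + /b/ (/b/ is the longest suffix that is a licit onset).
σ2/σ3 boundary: /h/ is a single consonant, so it becomes the next onset.
σ3/σ4 boundary: /h/ is a single consonant, so it becomes the next onset.

jab.bu.ha.hu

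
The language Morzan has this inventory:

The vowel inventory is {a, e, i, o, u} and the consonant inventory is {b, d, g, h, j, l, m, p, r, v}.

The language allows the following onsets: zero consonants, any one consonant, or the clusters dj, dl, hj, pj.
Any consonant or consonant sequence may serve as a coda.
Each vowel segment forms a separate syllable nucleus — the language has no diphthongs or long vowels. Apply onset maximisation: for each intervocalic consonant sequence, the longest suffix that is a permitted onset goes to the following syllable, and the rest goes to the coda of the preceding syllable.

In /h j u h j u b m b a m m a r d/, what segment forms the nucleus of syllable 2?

Vowels present: u, u, a, a; each is a nucleus, giving 4 syllables.
The second nucleus (vowel 2 from the left) is /u/.

u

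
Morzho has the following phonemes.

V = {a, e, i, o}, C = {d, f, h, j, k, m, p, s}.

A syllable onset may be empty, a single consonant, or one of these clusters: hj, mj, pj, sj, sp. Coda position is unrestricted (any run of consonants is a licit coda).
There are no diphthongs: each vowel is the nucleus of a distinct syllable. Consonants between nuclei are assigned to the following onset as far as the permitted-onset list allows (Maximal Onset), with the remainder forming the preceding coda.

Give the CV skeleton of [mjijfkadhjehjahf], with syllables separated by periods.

The vowels are i, a, e, a — 4 nuclei, so 4 syllables.
/i…a/ gap (V1→V2): cluster /jfk/ — the longest permitted-onset suffix is /k/; onset = /k/, preceding coda = /jf/.
/a…e/ gap (V2→V3): /dhj/ — longest licit onset from the right is /hj/, leaving /d/ as coda.
/e…a/ gap (V3→V4): /hj/ — entire cluster is a permitted onset → onset /hj/, coda ∅.
Syllabification: mjijf.kad.hje.hjahf.
Mapping each syllable to C/V: /mjijf/ → CCVCC, /kad/ → CVC, /hje/ → CCV, /hjahf/ → CCVCC.

CCVCC.CVC.CCV.CCVCC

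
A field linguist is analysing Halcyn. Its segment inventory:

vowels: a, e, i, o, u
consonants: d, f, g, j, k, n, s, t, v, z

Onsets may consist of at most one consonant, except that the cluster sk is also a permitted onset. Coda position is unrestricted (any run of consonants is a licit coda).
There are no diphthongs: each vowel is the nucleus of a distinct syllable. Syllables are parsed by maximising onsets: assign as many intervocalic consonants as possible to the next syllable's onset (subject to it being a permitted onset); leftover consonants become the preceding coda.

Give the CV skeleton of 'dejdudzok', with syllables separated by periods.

Nuclei (vowels): e, u, o → 3 syllables.
/e…u/ gap (V1→V2): /jd/; trying suffixes from longest down, /d/ is the first permitted one, so coda /j/ | onset /d/.
/u…o/ gap (V2→V3): /dz/ splits as /d/ + /z/ (/z/ is the longest suffix that is a licit onset).
Putting it together: dej.dud.zok.
Mapping each syllable to C/V: /dej/ → CVC, /dud/ → CVC, /zok/ → CVC.

CVC.CVC.CVC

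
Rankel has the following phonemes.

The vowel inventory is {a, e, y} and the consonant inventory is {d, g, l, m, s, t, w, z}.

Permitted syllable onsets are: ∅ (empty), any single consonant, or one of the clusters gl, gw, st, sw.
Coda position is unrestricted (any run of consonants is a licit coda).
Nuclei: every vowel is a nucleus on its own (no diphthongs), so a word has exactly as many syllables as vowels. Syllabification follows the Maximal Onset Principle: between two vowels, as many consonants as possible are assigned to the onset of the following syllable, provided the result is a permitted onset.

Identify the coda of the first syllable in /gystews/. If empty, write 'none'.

none

The vowels are y, e — 2 nuclei, so 2 syllables.
σ1/σ2 boundary: /st/ — entire cluster is a permitted onset → onset /st/, coda ∅.
So the parse is gy.stews.
Syllable 1 is /gy/: onset /g/, nucleus /y/, coda ∅.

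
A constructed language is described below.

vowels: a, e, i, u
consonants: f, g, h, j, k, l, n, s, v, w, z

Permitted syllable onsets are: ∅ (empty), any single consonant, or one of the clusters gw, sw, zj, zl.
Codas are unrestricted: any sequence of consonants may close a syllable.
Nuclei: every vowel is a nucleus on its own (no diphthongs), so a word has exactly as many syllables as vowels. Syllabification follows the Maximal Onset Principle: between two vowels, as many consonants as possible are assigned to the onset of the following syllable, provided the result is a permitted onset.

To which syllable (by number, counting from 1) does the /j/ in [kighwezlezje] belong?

4

Nuclei (vowels): i, e, e, e → 4 syllables.
σ1/σ2 boundary: cluster /ghw/ — the longest permitted-onset suffix is /w/; onset = /w/, preceding coda = /gh/.
σ2/σ3 boundary: /zl/ — entire cluster is a permitted onset → onset /zl/, coda ∅.
σ3/σ4 boundary: cluster /zj/ — /zj/ is itself a permitted onset, so the whole cluster goes right; preceding coda = ∅.
Result: kigh.we.zle.zje.
The /j/ is in the onset of syllable 4 (/zje/).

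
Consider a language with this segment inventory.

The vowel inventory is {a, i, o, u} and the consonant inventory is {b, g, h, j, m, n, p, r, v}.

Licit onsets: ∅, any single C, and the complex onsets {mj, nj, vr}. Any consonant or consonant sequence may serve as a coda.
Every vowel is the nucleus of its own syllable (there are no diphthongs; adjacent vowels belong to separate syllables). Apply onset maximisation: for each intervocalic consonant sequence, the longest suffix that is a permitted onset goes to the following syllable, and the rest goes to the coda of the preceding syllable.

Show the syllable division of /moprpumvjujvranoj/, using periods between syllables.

The vowels are o, u, u, a, o — 5 nuclei, so 5 syllables.
V1 /o/ – V2 /u/: /prp/; trying suffixes from longest down, /p/ is the first permitted one, so coda /pr/ | onset /p/.
V2 /u/ – V3 /u/: /mvj/; trying suffixes from longest down, /j/ is the first permitted one, so coda /mv/ | onset /j/.
V3 /u/ – V4 /a/: cluster /jvr/ — the longest permitted-onset suffix is /vr/; onset = /vr/, preceding coda = /j/.
V4 /a/ – V5 /o/: /n/ → onset of the next syllable (single consonants are always licit onsets).

mopr.pumv.juj.vra.noj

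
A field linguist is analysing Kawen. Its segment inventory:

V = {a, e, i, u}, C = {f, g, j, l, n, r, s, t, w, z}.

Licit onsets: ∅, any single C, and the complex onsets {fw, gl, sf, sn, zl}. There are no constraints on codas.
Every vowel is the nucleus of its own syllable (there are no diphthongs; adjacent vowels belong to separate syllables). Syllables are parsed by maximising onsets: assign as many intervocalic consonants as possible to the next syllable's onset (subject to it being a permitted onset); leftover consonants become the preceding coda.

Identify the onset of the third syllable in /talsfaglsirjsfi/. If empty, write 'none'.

The vowels are a, a, i, i — 4 nuclei, so 4 syllables.
/a…a/ gap (V1→V2): cluster /lsf/ — the longest permitted-onset suffix is /sf/; onset = /sf/, preceding coda = /l/.
/a…i/ gap (V2→V3): cluster /gls/ — the longest permitted-onset suffix is /s/; onset = /s/, preceding coda = /gl/.
/i…i/ gap (V3→V4): /rjsf/; trying suffixes from longest down, /sf/ is the first permitted one, so coda /rj/ | onset /sf/.
Result: tal.sfagl.sirj.sfi.
Syllable 3 is /sirj/: onset /s/, nucleus /i/, coda /rj/.

s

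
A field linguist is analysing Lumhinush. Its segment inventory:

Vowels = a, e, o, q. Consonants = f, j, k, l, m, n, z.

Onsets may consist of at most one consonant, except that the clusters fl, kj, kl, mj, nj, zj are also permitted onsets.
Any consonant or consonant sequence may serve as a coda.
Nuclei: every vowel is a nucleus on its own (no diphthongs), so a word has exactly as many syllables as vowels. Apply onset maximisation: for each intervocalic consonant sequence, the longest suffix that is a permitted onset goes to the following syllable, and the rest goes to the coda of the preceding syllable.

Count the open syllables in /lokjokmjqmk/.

1

Vowels present: o, o, q; each is a nucleus, giving 3 syllables.
V1 /o/ – V2 /o/: /kj/ is a licit onset in full, so it all attaches to the next syllable.
V2 /o/ – V3 /q/: cluster /kmj/ — the longest permitted-onset suffix is /mj/; onset = /mj/, preceding coda = /k/.
Result: lo.kjok.mjqmk.
Classifying each syllable: /lo/ (open), /kjok/ (closed), /mjqmk/ (closed).
Open syllables: 1.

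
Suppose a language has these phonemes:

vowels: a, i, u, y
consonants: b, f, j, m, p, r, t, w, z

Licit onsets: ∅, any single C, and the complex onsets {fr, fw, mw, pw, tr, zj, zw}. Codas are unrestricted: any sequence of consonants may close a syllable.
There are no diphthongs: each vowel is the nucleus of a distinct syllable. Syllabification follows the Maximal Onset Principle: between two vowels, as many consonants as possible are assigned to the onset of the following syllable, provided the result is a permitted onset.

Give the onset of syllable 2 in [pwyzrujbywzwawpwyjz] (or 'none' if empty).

r

Vowels present: y, u, y, a, y; each is a nucleus, giving 5 syllables.
/y…u/ gap (V1→V2): cluster /zr/ — the longest permitted-onset suffix is /r/; onset = /r/, preceding coda = /z/.
/u…y/ gap (V2→V3): /jb/ — longest licit onset from the right is /b/, leaving /j/ as coda.
/y…a/ gap (V3→V4): cluster /wzw/ — the longest permitted-onset suffix is /zw/; onset = /zw/, preceding coda = /w/.
/a…y/ gap (V4→V5): /wpw/; trying suffixes from longest down, /pw/ is the first permitted one, so coda /w/ | onset /pw/.
Putting it together: pwyz.ruj.byw.zwaw.pwyjz.
Syllable 2 is /ruj/: onset /r/, nucleus /u/, coda /j/.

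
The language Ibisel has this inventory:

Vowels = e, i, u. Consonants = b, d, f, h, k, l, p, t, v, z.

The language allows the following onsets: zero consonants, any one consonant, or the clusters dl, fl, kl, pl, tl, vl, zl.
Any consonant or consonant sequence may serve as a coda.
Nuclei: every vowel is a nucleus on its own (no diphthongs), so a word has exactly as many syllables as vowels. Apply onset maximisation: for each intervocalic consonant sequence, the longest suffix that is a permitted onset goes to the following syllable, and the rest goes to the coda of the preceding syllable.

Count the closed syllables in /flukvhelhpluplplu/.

Nuclei (vowels): u, e, u, u → 4 syllables.
/u…e/ gap (V1→V2): /kvh/; trying suffixes from longest down, /h/ is the first permitted one, so coda /kv/ | onset /h/.
/e…u/ gap (V2→V3): /lhpl/ splits as /lh/ + /pl/ (/pl/ is the longest suffix that is a licit onset).
/u…u/ gap (V3→V4): /plpl/ — longest licit onset from the right is /pl/, leaving /pl/ as coda.
Syllabification: flukv.helh.plupl.plu.
Classifying each syllable: /flukv/ (closed), /helh/ (closed), /plupl/ (closed), /plu/ (open).
Closed syllables: 3.

3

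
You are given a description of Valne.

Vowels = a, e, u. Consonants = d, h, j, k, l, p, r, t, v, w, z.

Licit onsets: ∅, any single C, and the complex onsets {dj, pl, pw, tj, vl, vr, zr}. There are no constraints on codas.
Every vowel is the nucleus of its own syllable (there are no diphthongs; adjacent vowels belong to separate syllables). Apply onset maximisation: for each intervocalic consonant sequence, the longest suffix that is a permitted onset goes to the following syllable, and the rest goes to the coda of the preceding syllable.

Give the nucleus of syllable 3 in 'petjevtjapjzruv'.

a

Nuclei (vowels): e, e, a, u → 4 syllables.
The third nucleus (vowel 3 from the left) is /a/.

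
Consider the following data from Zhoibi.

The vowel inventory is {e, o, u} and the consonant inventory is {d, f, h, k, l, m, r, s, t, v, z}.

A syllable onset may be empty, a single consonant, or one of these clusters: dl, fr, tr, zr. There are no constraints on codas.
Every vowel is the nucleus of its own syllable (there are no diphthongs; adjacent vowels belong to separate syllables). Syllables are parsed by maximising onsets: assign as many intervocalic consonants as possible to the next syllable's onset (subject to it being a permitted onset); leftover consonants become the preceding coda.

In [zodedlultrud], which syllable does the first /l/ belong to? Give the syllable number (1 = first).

3

Vowels present: o, e, u, u; each is a nucleus, giving 4 syllables.
σ1/σ2 boundary: /d/ is a single consonant, so it becomes the next onset.
σ2/σ3 boundary: /dl/ is a licit onset in full, so it all attaches to the next syllable.
σ3/σ4 boundary: /ltr/ — longest licit onset from the right is /tr/, leaving /l/ as coda.
So the parse is zo.de.dlul.trud.
The first /l/ is in the onset of syllable 3 (/dlul/).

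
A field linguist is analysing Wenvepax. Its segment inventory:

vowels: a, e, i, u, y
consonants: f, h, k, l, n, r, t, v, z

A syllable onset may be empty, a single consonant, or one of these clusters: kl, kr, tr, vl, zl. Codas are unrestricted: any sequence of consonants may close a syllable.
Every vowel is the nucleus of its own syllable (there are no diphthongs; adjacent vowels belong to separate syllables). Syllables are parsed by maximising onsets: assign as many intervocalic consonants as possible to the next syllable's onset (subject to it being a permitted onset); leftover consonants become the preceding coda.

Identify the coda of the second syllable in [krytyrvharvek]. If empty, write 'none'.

The vowels are y, y, a, e — 4 nuclei, so 4 syllables.
σ1/σ2 boundary: /t/ → onset of the next syllable (single consonants are always licit onsets).
σ2/σ3 boundary: cluster /rvh/ — the longest permitted-onset suffix is /h/; onset = /h/, preceding coda = /rv/.
σ3/σ4 boundary: /rv/; trying suffixes from longest down, /v/ is the first permitted one, so coda /r/ | onset /v/.
Putting it together: kry.tyrv.har.vek.
Syllable 2 is /tyrv/: onset /t/, nucleus /y/, coda /rv/.

rv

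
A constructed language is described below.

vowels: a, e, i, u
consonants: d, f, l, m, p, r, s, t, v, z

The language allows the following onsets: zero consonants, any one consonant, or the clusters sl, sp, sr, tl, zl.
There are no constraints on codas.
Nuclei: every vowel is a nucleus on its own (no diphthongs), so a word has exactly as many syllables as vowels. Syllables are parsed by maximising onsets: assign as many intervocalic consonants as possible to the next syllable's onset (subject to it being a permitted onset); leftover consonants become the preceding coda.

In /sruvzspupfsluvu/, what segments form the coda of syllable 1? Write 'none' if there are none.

The vowels are u, u, u, u — 4 nuclei, so 4 syllables.
Between /u/ (V1) and /u/ (V2): cluster /vzsp/ — the longest permitted-onset suffix is /sp/; onset = /sp/, preceding coda = /vz/.
Between /u/ (V2) and /u/ (V3): /pfsl/ splits as /pf/ + /sl/ (/sl/ is the longest suffix that is a licit onset).
Between /u/ (V3) and /u/ (V4): /v/ → onset of the next syllable (single consonants are always licit onsets).
So the parse is sruvz.spupf.slu.vu.
Syllable 1 is /sruvz/: onset /sr/, nucleus /u/, coda /vz/.

vz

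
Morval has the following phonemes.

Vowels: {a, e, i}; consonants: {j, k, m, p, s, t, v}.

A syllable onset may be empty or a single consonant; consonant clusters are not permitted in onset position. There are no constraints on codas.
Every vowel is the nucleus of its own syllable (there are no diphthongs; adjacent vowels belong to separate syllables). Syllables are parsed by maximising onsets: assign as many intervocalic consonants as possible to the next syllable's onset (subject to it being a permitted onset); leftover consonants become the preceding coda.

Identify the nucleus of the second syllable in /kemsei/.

Vowels present: e, e, i; each is a nucleus, giving 3 syllables.
The second nucleus (vowel 2 from the left) is /e/.

e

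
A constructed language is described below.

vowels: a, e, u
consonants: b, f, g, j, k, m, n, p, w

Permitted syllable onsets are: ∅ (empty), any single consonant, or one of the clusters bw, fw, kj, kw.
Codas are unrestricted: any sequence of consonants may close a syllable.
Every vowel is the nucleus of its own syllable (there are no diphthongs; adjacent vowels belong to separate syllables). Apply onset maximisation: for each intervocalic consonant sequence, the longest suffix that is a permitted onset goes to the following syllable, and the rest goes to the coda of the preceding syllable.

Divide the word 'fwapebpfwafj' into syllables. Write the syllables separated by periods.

The vowels are a, e, a — 3 nuclei, so 3 syllables.
V1 /a/ – V2 /e/: just /p/ — single C goes to the following onset.
V2 /e/ – V3 /a/: cluster /bpfw/ — the longest permitted-onset suffix is /fw/; onset = /fw/, preceding coda = /bp/.

fwa.pebp.fwafj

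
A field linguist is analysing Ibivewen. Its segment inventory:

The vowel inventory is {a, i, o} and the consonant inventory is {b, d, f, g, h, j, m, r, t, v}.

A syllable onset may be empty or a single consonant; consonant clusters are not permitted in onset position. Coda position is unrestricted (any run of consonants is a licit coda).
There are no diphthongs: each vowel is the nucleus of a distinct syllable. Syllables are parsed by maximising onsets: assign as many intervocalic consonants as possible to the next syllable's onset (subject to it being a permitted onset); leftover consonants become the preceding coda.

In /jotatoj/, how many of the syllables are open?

Vowels present: o, a, o; each is a nucleus, giving 3 syllables.
Between /o/ (V1) and /a/ (V2): just /t/ — single C goes to the following onset.
Between /a/ (V2) and /o/ (V3): just /t/ — single C goes to the following onset.
Putting it together: jo.ta.toj.
Classifying each syllable: /jo/ (open), /ta/ (open), /toj/ (closed).
Open syllables: 2.

2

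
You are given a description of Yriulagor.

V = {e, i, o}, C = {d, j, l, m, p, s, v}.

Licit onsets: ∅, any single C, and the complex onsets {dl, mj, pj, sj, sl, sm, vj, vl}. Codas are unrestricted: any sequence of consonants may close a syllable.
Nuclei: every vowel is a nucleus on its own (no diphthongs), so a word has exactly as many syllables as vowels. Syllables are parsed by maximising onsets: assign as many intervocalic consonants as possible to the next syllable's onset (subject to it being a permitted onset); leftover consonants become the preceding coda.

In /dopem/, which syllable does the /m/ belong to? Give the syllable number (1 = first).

Nuclei (vowels): o, e → 2 syllables.
/o…e/ gap (V1→V2): /p/ is a single consonant, so it becomes the next onset.
Putting it together: do.pem.
The /m/ is in the coda of syllable 2 (/pem/).

2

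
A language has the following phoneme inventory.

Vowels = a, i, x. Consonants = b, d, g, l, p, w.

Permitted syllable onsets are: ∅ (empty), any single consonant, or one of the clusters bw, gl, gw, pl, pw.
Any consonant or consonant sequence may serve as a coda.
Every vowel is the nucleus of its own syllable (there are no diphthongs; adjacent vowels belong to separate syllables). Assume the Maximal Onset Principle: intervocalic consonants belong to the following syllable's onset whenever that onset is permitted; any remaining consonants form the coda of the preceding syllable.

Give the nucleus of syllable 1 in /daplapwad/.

Vowels present: a, a, a; each is a nucleus, giving 3 syllables.
The first nucleus (vowel 1 from the left) is /a/.

a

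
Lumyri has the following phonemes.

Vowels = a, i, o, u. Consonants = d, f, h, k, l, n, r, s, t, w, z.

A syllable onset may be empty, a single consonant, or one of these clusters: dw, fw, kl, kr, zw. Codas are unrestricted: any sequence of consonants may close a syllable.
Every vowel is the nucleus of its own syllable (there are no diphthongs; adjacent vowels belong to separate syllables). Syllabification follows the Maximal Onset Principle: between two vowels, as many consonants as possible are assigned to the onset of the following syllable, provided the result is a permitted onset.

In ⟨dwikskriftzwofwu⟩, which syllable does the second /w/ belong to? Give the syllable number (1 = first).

Vowels present: i, i, o, u; each is a nucleus, giving 4 syllables.
V1 /i/ – V2 /i/: /kskr/ splits as /ks/ + /kr/ (/kr/ is the longest suffix that is a licit onset).
V2 /i/ – V3 /o/: /ftzw/ — longest licit onset from the right is /zw/, leaving /ft/ as coda.
V3 /o/ – V4 /u/: cluster /fw/ — /fw/ is itself a permitted onset, so the whole cluster goes right; preceding coda = ∅.
Putting it together: dwiks.krift.zwo.fwu.
The second /w/ is in the onset of syllable 3 (/zwo/).

3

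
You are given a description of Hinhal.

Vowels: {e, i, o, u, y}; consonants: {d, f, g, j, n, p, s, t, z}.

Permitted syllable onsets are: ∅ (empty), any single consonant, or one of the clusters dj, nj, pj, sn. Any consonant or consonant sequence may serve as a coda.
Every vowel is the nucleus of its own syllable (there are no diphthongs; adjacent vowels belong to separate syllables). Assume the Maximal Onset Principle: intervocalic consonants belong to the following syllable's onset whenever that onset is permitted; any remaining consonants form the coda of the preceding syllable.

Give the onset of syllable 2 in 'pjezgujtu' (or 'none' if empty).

g

The vowels are e, u, u — 3 nuclei, so 3 syllables.
/e…u/ gap (V1→V2): /zg/ — longest licit onset from the right is /g/, leaving /z/ as coda.
/u…u/ gap (V2→V3): /jt/; trying suffixes from longest down, /t/ is the first permitted one, so coda /j/ | onset /t/.
Syllabification: pjez.guj.tu.
Syllable 2 is /guj/: onset /g/, nucleus /u/, coda /j/.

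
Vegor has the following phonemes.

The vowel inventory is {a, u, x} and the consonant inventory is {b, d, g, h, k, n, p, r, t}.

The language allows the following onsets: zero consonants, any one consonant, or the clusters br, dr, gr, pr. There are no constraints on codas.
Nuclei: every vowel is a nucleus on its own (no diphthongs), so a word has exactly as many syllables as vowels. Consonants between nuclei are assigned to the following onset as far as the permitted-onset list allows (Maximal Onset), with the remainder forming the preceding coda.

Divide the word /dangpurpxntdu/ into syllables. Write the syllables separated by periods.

Nuclei (vowels): a, u, x, u → 4 syllables.
Between /a/ (V1) and /u/ (V2): /ngp/; trying suffixes from longest down, /p/ is the first permitted one, so coda /ng/ | onset /p/.
Between /u/ (V2) and /x/ (V3): cluster /rp/ — the longest permitted-onset suffix is /p/; onset = /p/, preceding coda = /r/.
Between /x/ (V3) and /u/ (V4): /ntd/ splits as /nt/ + /d/ (/d/ is the longest suffix that is a licit onset).

dang.pur.pxnt.du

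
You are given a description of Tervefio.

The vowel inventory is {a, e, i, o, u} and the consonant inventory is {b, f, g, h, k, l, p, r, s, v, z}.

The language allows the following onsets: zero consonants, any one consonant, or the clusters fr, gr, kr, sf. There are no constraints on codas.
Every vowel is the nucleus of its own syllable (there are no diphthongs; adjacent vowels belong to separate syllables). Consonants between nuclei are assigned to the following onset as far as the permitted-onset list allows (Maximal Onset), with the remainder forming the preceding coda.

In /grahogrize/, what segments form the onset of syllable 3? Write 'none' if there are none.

gr

Vowels present: a, o, i, e; each is a nucleus, giving 4 syllables.
/a…o/ gap (V1→V2): /h/ is a single consonant, so it becomes the next onset.
/o…i/ gap (V2→V3): /gr/ — entire cluster is a permitted onset → onset /gr/, coda ∅.
/i…e/ gap (V3→V4): just /z/ — single C goes to the following onset.
Result: gra.ho.gri.ze.
Syllable 3 is /gri/: onset /gr/, nucleus /i/, coda ∅.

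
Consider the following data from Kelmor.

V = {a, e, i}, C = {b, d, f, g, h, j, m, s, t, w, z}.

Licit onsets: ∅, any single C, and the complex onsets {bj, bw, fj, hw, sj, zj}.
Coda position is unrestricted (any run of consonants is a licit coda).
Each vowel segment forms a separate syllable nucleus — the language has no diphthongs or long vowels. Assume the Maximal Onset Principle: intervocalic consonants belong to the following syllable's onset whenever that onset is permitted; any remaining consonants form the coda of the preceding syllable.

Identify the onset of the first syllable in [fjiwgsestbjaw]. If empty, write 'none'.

fj

The vowels are i, e, a — 3 nuclei, so 3 syllables.
/i…e/ gap (V1→V2): /wgs/ splits as /wg/ + /s/ (/s/ is the longest suffix that is a licit onset).
/e…a/ gap (V2→V3): /stbj/; trying suffixes from longest down, /bj/ is the first permitted one, so coda /st/ | onset /bj/.
Putting it together: fjiwg.sest.bjaw.
Syllable 1 is /fjiwg/: onset /fj/, nucleus /i/, coda /wg/.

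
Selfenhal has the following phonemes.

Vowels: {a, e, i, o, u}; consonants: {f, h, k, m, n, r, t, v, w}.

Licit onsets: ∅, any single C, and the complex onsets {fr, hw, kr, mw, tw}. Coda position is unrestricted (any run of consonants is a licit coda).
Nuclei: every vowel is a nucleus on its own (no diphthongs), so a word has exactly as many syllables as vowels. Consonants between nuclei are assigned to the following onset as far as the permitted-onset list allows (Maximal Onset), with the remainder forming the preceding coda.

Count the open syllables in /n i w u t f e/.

2

Vowels present: i, u, e; each is a nucleus, giving 3 syllables.
V1 /i/ – V2 /u/: just /w/ — single C goes to the following onset.
V2 /u/ – V3 /e/: /tf/; trying suffixes from longest down, /f/ is the first permitted one, so coda /t/ | onset /f/.
Syllabification: ni.wut.fe.
Classifying each syllable: /ni/ (open), /wut/ (closed), /fe/ (open).
Open syllables: 2.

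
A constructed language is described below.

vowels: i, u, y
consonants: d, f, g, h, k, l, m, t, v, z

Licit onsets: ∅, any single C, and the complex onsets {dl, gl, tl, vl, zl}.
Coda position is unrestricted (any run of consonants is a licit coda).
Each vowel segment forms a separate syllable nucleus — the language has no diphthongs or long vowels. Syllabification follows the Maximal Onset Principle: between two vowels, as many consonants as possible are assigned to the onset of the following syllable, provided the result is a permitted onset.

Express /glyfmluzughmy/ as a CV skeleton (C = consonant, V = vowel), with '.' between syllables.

CCVCC.CV.CVCC.CV

Nuclei (vowels): y, u, u, y → 4 syllables.
V1 /y/ – V2 /u/: cluster /fml/ — the longest permitted-onset suffix is /l/; onset = /l/, preceding coda = /fm/.
V2 /u/ – V3 /u/: /z/ is a single consonant, so it becomes the next onset.
V3 /u/ – V4 /y/: /ghm/ splits as /gh/ + /m/ (/m/ is the longest suffix that is a licit onset).
Syllabification: glyfm.lu.zugh.my.
Mapping each syllable to C/V: /glyfm/ → CCVCC, /lu/ → CV, /zugh/ → CVCC, /my/ → CV.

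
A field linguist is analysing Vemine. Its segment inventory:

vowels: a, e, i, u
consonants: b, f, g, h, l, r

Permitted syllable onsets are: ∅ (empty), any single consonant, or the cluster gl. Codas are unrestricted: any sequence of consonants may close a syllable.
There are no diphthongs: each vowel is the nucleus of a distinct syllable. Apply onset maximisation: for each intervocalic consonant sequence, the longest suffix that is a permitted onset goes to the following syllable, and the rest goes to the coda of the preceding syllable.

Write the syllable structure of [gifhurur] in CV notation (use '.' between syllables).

Nuclei (vowels): i, u, u → 3 syllables.
V1 /i/ – V2 /u/: /fh/ — longest licit onset from the right is /h/, leaving /f/ as coda.
V2 /u/ – V3 /u/: /r/ is a single consonant, so it becomes the next onset.
Result: gif.hu.rur.
Mapping each syllable to C/V: /gif/ → CVC, /hu/ → CV, /rur/ → CVC.

CVC.CV.CVC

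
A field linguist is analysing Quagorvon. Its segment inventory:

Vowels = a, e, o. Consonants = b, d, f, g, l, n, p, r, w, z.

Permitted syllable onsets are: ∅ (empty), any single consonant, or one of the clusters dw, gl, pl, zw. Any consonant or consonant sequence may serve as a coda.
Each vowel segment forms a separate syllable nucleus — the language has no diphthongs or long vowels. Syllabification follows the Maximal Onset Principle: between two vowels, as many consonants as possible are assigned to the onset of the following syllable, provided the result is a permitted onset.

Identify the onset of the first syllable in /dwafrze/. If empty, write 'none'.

dw

The vowels are a, e — 2 nuclei, so 2 syllables.
V1 /a/ – V2 /e/: /frz/; trying suffixes from longest down, /z/ is the first permitted one, so coda /fr/ | onset /z/.
Syllabification: dwafr.ze.
Syllable 1 is /dwafr/: onset /dw/, nucleus /a/, coda /fr/.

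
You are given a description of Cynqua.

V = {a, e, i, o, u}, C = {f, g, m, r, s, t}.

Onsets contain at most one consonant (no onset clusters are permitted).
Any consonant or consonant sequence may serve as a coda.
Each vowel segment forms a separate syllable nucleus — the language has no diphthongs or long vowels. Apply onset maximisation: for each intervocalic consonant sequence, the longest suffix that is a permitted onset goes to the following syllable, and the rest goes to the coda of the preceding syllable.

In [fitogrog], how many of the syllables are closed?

The vowels are i, o, o — 3 nuclei, so 3 syllables.
Between /i/ (V1) and /o/ (V2): just /t/ — single C goes to the following onset.
Between /o/ (V2) and /o/ (V3): /gr/; trying suffixes from longest down, /r/ is the first permitted one, so coda /g/ | onset /r/.
Putting it together: fi.tog.rog.
Classifying each syllable: /fi/ (open), /tog/ (closed), /rog/ (closed).
Closed syllables: 2.

2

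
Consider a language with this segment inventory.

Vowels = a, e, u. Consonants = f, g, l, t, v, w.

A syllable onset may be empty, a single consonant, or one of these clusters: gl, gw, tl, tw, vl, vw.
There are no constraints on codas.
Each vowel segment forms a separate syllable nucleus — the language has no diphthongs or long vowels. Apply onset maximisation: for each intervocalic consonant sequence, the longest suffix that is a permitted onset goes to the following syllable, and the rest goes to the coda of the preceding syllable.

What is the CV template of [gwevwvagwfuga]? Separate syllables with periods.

CCVCC.CVCC.CV.CV

The vowels are e, a, u, a — 4 nuclei, so 4 syllables.
V1 /e/ – V2 /a/: /vwv/; trying suffixes from longest down, /v/ is the first permitted one, so coda /vw/ | onset /v/.
V2 /a/ – V3 /u/: /gwf/; trying suffixes from longest down, /f/ is the first permitted one, so coda /gw/ | onset /f/.
V3 /u/ – V4 /a/: /g/ is a single consonant, so it becomes the next onset.
Syllabification: gwevw.vagw.fu.ga.
Mapping each syllable to C/V: /gwevw/ → CCVCC, /vagw/ → CVCC, /fu/ → CV, /ga/ → CV.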